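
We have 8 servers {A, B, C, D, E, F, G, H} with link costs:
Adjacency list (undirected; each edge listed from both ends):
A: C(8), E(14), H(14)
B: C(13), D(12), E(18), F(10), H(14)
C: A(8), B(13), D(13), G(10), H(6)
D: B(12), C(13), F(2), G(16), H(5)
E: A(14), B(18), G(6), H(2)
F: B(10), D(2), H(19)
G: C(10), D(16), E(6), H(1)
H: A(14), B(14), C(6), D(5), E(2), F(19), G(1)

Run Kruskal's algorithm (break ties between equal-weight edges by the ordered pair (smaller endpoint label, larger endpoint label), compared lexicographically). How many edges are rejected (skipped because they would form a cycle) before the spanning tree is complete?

1

Sort edges by weight, then run Kruskal:
G-H (1): add — endpoints in different components.
D-F (2): add — endpoints in different components.
E-H (2): add — endpoints in different components.
D-H (5): add — endpoints in different components.
C-H (6): add — endpoints in different components.
E-G (6): skip — E and G already connected.
A-C (8): add — endpoints in different components.
B-F (10): add — endpoints in different components.
Edges rejected before the tree was complete: 1.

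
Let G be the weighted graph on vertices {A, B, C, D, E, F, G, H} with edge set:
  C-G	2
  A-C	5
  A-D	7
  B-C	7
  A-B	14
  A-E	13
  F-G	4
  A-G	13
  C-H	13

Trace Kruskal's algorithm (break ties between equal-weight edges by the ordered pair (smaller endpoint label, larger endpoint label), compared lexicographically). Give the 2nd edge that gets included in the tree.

F-G

Sort edges by weight, then run Kruskal:
C-G (2): add — endpoints in different components.
F-G (4): add — endpoints in different components.
A-C (5): add — endpoints in different components.
A-D (7): add — endpoints in different components.
B-C (7): add — endpoints in different components.
A-E (13): add — endpoints in different components.
A-G (13): skip — A and G already connected.
C-H (13): add — endpoints in different components.
The 2nd edge added is F-G.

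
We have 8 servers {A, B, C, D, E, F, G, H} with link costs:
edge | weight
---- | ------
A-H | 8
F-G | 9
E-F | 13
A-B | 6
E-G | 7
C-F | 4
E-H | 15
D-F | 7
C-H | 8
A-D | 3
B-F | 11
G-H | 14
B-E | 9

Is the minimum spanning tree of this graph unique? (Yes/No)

No

Sort edges by weight, then run Kruskal:
A-D (3): add — endpoints in different components.
C-F (4): add — endpoints in different components.
A-B (6): add — endpoints in different components.
D-F (7): add — endpoints in different components.
E-G (7): add — endpoints in different components.
A-H (8): add — endpoints in different components.
C-H (8): skip — C and H already connected.
B-E (9): add — endpoints in different components.
Non-tree edge F-G has weight 9, equal to the heaviest edge on its tree cycle — swapping gives another MST of the same weight. Not unique.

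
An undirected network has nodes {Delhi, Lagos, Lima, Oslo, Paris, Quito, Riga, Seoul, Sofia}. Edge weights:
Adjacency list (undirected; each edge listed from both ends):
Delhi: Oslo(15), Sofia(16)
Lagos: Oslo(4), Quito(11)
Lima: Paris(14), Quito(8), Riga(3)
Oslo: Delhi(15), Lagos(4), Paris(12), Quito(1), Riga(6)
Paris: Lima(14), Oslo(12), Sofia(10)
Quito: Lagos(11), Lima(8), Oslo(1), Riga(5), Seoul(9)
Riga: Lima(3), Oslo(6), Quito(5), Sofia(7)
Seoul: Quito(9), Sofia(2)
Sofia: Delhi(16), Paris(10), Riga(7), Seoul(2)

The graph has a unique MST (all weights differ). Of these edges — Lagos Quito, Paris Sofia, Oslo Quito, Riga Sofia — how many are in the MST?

3

Kruskal's algorithm — process edges by increasing weight (ties by edge label):
Oslo Quito (1): add — endpoints in different components.
Seoul Sofia (2): add — endpoints in different components.
Lima Riga (3): add — endpoints in different components.
Lagos Oslo (4): add — endpoints in different components.
Quito Riga (5): add — endpoints in different components.
Oslo Riga (6): skip — Riga and Oslo already connected.
Riga Sofia (7): add — endpoints in different components.
Lima Quito (8): skip — Quito and Lima already connected.
Quito Seoul (9): skip — Seoul and Quito already connected.
Paris Sofia (10): add — endpoints in different components.
Lagos Quito (11): skip — Quito and Lagos already connected.
Oslo Paris (12): skip — Paris and Oslo already connected.
Lima Paris (14): skip — Lima and Paris already connected.
Delhi Oslo (15): add — endpoints in different components.
MST edge set: {Oslo Quito, Seoul Sofia, Lima Riga, Lagos Oslo, Quito Riga, Riga Sofia, Paris Sofia, Delhi Oslo}.
Of the listed edges, {Paris Sofia, Oslo Quito, Riga Sofia} are in the MST → 3.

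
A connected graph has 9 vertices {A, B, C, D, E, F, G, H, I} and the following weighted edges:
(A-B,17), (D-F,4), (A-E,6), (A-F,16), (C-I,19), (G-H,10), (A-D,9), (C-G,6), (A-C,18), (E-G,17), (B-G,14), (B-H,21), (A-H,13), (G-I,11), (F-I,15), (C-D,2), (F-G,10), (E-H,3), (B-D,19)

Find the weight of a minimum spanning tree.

55

Prim, starting at A.
Step 1: cheapest edge leaving the tree is A-E (6); add E.
Step 2: cheapest edge leaving the tree is E-H (3); add H.
Step 3: cheapest edge leaving the tree is A-D (9); add D.
Step 4: cheapest edge leaving the tree is C-D (2); add C.
Step 5: cheapest edge leaving the tree is D-F (4); add F.
Step 6: cheapest edge leaving the tree is C-G (6); add G.
Step 7: cheapest edge leaving the tree is G-I (11); add I.
Step 8: cheapest edge leaving the tree is B-G (14); add B.
MST edges: A-E, E-H, A-D, C-D, D-F, C-G, G-I, B-G; total weight 6+3+9+2+4+6+11+14 = 55.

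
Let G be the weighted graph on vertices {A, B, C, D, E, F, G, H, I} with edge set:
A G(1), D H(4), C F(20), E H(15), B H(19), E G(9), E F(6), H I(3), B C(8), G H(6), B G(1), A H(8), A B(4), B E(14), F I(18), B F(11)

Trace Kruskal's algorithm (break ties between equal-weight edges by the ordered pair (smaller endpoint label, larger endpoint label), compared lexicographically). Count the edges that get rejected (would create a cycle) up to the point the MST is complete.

Kruskal: consider edges lightest-first.
A G (1): add — endpoints in different components.
B G (1): add — endpoints in different components.
H I (3): add — endpoints in different components.
A B (4): skip — A and B already connected.
D H (4): add — endpoints in different components.
E F (6): add — endpoints in different components.
G H (6): add — endpoints in different components.
A H (8): skip — A and H already connected.
B C (8): add — endpoints in different components.
E G (9): add — endpoints in different components.
Edges rejected before the tree was complete: 2.

2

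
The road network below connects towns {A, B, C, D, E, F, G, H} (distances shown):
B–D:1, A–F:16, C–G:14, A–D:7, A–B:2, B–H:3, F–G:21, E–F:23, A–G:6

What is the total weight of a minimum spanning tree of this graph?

Prim's algorithm from C:
Step 1: cheapest edge leaving the tree is C–G (14); add G.
Step 2: cheapest edge leaving the tree is A–G (6); add A.
Step 3: cheapest edge leaving the tree is A–B (2); add B.
Step 4: cheapest edge leaving the tree is B–D (1); add D.
Step 5: cheapest edge leaving the tree is B–H (3); add H.
Step 6: cheapest edge leaving the tree is A–F (16); add F.
Step 7: cheapest edge leaving the tree is E–F (23); add E.
MST edges: C–G, A–G, A–B, B–D, B–H, A–F, E–F; total weight 14+6+2+1+3+16+23 = 65.

65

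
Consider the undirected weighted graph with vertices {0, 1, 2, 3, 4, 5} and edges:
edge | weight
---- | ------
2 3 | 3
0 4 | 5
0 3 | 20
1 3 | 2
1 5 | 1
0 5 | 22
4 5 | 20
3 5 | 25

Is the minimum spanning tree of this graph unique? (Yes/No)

Kruskal: consider edges lightest-first.
1 5 (1): add — endpoints in different components.
1 3 (2): add — endpoints in different components.
2 3 (3): add — endpoints in different components.
0 4 (5): add — endpoints in different components.
0 3 (20): add — endpoints in different components.
Non-tree edge 4 5 has weight 20, equal to the heaviest edge on its tree cycle — swapping gives another MST of the same weight. Not unique.

No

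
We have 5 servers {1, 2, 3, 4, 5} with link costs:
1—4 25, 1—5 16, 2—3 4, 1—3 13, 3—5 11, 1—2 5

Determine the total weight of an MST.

45

Prim's algorithm from 5:
Step 1: cheapest edge leaving the tree is 3—5 (11); add 3.
Step 2: cheapest edge leaving the tree is 2—3 (4); add 2.
Step 3: cheapest edge leaving the tree is 1—2 (5); add 1.
Step 4: cheapest edge leaving the tree is 1—4 (25); add 4.
MST edges: 3—5, 2—3, 1—2, 1—4; total weight 11+4+5+25 = 45.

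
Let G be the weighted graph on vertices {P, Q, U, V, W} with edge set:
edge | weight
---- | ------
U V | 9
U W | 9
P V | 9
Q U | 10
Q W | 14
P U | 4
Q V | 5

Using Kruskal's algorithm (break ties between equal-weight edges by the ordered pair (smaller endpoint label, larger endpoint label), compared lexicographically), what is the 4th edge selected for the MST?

U-W

Kruskal's algorithm — process edges by increasing weight (ties by edge label):
P U (4): add. Components now {W} {P,U} {V} {Q}
Q V (5): add. Components now {W} {P,U} {Q,V}
P V (9): add. Components now {W} {P,Q,U,V}
U V (9): skip — V and U already connected.
U W (9): add. Components now {P,Q,U,V,W}
The 4th edge added is U W.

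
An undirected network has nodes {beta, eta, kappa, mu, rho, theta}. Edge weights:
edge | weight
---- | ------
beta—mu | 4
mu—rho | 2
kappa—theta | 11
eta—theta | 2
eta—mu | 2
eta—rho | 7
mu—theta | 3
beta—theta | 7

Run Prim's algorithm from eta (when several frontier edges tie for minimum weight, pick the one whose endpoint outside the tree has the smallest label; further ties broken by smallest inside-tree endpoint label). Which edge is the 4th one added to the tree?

Grow the tree from eta using Prim:
Step 1: cheapest edge leaving the tree is eta—mu (2); add mu.
Step 2: cheapest edge leaving the tree is mu—rho (2); add rho.
Step 3: cheapest edge leaving the tree is eta—theta (2); add theta.
Step 4: cheapest edge leaving the tree is beta—mu (4); add beta.
Step 5: cheapest edge leaving the tree is kappa—theta (11); add kappa.
The 4th edge added is beta—mu.

beta-mu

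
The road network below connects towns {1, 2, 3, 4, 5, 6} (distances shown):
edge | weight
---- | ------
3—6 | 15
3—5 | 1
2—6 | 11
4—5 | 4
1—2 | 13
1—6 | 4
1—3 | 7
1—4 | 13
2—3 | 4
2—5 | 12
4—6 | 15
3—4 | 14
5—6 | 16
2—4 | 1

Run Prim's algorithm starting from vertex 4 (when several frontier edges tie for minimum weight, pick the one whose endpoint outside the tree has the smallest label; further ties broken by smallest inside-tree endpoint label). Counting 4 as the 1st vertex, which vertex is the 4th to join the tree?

5

Grow the tree from 4 using Prim:
Step 1: cheapest edge leaving the tree is 2—4 (1); add 2.
Step 2: cheapest edge leaving the tree is 2—3 (4); add 3.
Step 3: cheapest edge leaving the tree is 3—5 (1); add 5.
Step 4: cheapest edge leaving the tree is 1—3 (7); add 1.
Step 5: cheapest edge leaving the tree is 1—6 (4); add 6.
Vertex order: 4, 2, 3, 5, 1, 6. The 4th vertex is 5.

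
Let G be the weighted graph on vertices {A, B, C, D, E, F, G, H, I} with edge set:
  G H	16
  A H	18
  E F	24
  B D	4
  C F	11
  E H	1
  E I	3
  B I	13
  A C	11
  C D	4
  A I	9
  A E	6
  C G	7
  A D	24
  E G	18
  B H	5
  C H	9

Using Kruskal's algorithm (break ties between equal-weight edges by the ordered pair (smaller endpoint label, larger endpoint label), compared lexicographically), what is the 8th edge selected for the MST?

C-F

Sort edges by weight, then run Kruskal:
E H (1): add — endpoints in different components.
E I (3): add — endpoints in different components.
B D (4): add — endpoints in different components.
C D (4): add — endpoints in different components.
B H (5): add — endpoints in different components.
A E (6): add — endpoints in different components.
C G (7): add — endpoints in different components.
A I (9): skip — A and I already connected.
C H (9): skip — C and H already connected.
A C (11): skip — A and C already connected.
C F (11): add — endpoints in different components.
The 8th edge added is C F.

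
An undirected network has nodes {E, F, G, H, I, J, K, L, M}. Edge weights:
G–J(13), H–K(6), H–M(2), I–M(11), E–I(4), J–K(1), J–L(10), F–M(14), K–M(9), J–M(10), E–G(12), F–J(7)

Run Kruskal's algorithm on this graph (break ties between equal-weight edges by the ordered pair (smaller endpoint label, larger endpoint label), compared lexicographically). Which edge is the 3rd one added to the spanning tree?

E-I

Kruskal's algorithm — process edges by increasing weight (ties by edge label):
J–K (1): add — endpoints in different components.
H–M (2): add — endpoints in different components.
E–I (4): add — endpoints in different components.
H–K (6): add — endpoints in different components.
F–J (7): add — endpoints in different components.
K–M (9): skip — K and M already connected.
J–L (10): add — endpoints in different components.
J–M (10): skip — J and M already connected.
I–M (11): add — endpoints in different components.
E–G (12): add — endpoints in different components.
The 3rd edge added is E–I.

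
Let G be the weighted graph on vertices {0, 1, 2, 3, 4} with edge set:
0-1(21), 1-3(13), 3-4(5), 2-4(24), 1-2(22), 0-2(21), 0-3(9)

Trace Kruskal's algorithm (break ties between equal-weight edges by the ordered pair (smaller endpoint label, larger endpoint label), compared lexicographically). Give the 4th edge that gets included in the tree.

0-2

Kruskal's algorithm — process edges by increasing weight (ties by edge label):
3-4 (5): add — endpoints in different components.
0-3 (9): add — endpoints in different components.
1-3 (13): add — endpoints in different components.
0-1 (21): skip — 0 and 1 already connected.
0-2 (21): add — endpoints in different components.
The 4th edge added is 0-2.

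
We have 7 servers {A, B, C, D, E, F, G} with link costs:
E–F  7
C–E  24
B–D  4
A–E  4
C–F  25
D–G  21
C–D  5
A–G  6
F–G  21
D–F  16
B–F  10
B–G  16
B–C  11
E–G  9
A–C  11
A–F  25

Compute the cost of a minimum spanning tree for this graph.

36

Grow the tree from G using Prim:
Step 1: cheapest edge leaving the tree is A–G (6); add A.
Step 2: cheapest edge leaving the tree is A–E (4); add E.
Step 3: cheapest edge leaving the tree is E–F (7); add F.
Step 4: cheapest edge leaving the tree is B–F (10); add B.
Step 5: cheapest edge leaving the tree is B–D (4); add D.
Step 6: cheapest edge leaving the tree is C–D (5); add C.
MST edges: A–G, A–E, E–F, B–F, B–D, C–D; total weight 6+4+7+10+4+5 = 36.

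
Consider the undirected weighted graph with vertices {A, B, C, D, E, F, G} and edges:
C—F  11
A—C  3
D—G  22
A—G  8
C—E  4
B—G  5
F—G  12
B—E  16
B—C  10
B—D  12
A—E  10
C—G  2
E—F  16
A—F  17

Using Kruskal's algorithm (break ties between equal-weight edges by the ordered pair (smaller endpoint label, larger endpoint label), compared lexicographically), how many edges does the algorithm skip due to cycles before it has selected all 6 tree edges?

Kruskal: consider edges lightest-first.
C—G (2): add — endpoints in different components.
A—C (3): add — endpoints in different components.
C—E (4): add — endpoints in different components.
B—G (5): add — endpoints in different components.
A—G (8): skip — A and G already connected.
A—E (10): skip — A and E already connected.
B—C (10): skip — B and C already connected.
C—F (11): add — endpoints in different components.
B—D (12): add — endpoints in different components.
Edges rejected before the tree was complete: 3.

3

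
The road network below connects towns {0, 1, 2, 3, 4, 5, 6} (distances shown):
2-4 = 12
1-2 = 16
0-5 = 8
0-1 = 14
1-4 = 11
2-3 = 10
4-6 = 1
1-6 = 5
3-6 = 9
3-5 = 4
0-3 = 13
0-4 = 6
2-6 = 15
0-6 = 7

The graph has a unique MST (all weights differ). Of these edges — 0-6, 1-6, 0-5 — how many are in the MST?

Kruskal's algorithm — process edges by increasing weight (ties by edge label):
4-6 (1): add — endpoints in different components.
3-5 (4): add — endpoints in different components.
1-6 (5): add — endpoints in different components.
0-4 (6): add — endpoints in different components.
0-6 (7): skip — 0 and 6 already connected.
0-5 (8): add — endpoints in different components.
3-6 (9): skip — 3 and 6 already connected.
2-3 (10): add — endpoints in different components.
MST edge set: {4-6, 3-5, 1-6, 0-4, 0-5, 2-3}.
Of the listed edges, {1-6, 0-5} are in the MST → 2.

2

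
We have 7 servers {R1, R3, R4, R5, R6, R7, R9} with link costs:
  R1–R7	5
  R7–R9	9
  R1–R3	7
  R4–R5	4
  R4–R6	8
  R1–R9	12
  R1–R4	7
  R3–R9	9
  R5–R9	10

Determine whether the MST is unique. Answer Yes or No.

Kruskal: consider edges lightest-first.
R4–R5 (4): add. Components now {R7} {R3} {R4,R5} {R9} {R6} {R1}
R1–R7 (5): add. Components now {R1,R7} {R3} {R4,R5} {R9} {R6}
R1–R3 (7): add. Components now {R1,R3,R7} {R4,R5} {R9} {R6}
R1–R4 (7): add. Components now {R1,R3,R4,R5,R7} {R9} {R6}
R4–R6 (8): add. Components now {R1,R3,R4,R5,R6,R7} {R9}
R3–R9 (9): add. Components now {R1,R3,R4,R5,R6,R7,R9}
Non-tree edge R7–R9 has weight 9, equal to the heaviest edge on its tree cycle — swapping gives another MST of the same weight. Not unique.

No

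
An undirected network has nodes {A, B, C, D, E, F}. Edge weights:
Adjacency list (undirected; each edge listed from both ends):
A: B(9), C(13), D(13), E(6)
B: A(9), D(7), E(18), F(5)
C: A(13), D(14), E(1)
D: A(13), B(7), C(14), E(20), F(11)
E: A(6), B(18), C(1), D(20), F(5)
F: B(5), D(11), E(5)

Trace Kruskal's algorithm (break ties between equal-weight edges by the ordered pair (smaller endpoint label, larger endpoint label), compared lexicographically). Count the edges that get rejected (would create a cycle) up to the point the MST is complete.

Sort edges by weight, then run Kruskal:
C–E (1): add — endpoints in different components.
B–F (5): add — endpoints in different components.
E–F (5): add — endpoints in different components.
A–E (6): add — endpoints in different components.
B–D (7): add — endpoints in different components.
Edges rejected before the tree was complete: 0.

0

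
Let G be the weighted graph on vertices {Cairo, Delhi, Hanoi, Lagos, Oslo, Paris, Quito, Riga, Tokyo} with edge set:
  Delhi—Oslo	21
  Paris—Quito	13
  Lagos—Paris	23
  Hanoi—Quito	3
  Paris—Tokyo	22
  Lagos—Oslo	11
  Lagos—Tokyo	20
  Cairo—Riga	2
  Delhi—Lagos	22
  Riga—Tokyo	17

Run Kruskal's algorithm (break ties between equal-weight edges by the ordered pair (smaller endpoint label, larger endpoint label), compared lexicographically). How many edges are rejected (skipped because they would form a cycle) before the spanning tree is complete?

1

Kruskal: consider edges lightest-first.
Cairo—Riga (2): add — endpoints in different components.
Hanoi—Quito (3): add — endpoints in different components.
Lagos—Oslo (11): add — endpoints in different components.
Paris—Quito (13): add — endpoints in different components.
Riga—Tokyo (17): add — endpoints in different components.
Lagos—Tokyo (20): add — endpoints in different components.
Delhi—Oslo (21): add — endpoints in different components.
Delhi—Lagos (22): skip — Delhi and Lagos already connected.
Paris—Tokyo (22): add — endpoints in different components.
Edges rejected before the tree was complete: 1.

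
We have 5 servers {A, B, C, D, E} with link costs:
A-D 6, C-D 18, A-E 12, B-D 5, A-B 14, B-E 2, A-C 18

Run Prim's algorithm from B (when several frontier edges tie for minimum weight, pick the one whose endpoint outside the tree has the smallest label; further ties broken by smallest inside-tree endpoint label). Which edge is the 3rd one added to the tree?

Prim's algorithm from B:
Step 1: frontier [B-E 2, B-D 5, A-B 14] → take B-E (2); add E.
Step 2: frontier [B-D 5, A-B 14, A-E 12] → take B-D (5); add D.
Step 3: frontier [A-B 14, A-D 6, C-D 18, A-E 12] → take A-D (6); add A.
Step 4: frontier [A-C 18, C-D 18] → take A-C (18); add C.
The 3rd edge added is A-D.

A-D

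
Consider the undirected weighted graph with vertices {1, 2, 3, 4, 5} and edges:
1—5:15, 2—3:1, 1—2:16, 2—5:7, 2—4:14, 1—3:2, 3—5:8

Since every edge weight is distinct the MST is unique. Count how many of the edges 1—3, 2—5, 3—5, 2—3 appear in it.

3

Kruskal's algorithm — process edges by increasing weight (ties by edge label):
2—3 (1): add. Components now {1} {2,3} {4} {5}
1—3 (2): add. Components now {1,2,3} {4} {5}
2—5 (7): add. Components now {1,2,3,5} {4}
3—5 (8): skip — 3 and 5 already connected.
2—4 (14): add. Components now {1,2,3,4,5}
MST edge set: {2—3, 1—3, 2—5, 2—4}.
Of the listed edges, {1—3, 2—5, 2—3} are in the MST → 3.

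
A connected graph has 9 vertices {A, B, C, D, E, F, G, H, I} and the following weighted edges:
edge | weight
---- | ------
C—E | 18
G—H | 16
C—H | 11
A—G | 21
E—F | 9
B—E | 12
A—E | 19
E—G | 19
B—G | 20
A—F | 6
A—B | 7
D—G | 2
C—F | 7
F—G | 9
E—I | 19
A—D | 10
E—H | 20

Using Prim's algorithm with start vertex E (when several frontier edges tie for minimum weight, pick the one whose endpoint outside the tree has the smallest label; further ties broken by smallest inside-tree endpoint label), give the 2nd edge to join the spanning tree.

A-F

Prim, starting at E.
Step 1: cheapest edge leaving the tree is E—F (9); add F.
Step 2: cheapest edge leaving the tree is A—F (6); add A.
Step 3: cheapest edge leaving the tree is A—B (7); add B.
Step 4: cheapest edge leaving the tree is C—F (7); add C.
Step 5: cheapest edge leaving the tree is F—G (9); add G.
Step 6: cheapest edge leaving the tree is D—G (2); add D.
Step 7: cheapest edge leaving the tree is C—H (11); add H.
Step 8: cheapest edge leaving the tree is E—I (19); add I.
The 2nd edge added is A—F.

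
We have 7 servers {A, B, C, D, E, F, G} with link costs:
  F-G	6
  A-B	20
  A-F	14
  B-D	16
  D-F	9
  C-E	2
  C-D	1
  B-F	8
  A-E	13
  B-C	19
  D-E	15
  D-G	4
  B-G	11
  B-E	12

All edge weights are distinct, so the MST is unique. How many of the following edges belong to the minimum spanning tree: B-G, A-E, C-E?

2

Kruskal's algorithm — process edges by increasing weight (ties by edge label):
C-D (1): add. Components now {A} {B} {C,D} {E} {F} {G}
C-E (2): add. Components now {A} {B} {C,D,E} {F} {G}
D-G (4): add. Components now {A} {B} {C,D,E,G} {F}
F-G (6): add. Components now {A} {B} {C,D,E,F,G}
B-F (8): add. Components now {A} {B,C,D,E,F,G}
D-F (9): skip — D and F already connected.
B-G (11): skip — B and G already connected.
B-E (12): skip — B and E already connected.
A-E (13): add. Components now {A,B,C,D,E,F,G}
MST edge set: {C-D, C-E, D-G, F-G, B-F, A-E}.
Of the listed edges, {A-E, C-E} are in the MST → 2.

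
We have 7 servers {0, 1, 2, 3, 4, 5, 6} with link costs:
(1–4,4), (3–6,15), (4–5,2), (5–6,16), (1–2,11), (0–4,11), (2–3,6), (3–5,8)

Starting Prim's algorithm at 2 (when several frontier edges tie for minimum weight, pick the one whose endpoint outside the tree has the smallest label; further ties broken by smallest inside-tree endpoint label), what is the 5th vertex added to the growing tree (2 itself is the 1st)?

Prim, starting at 2.
Step 1: frontier [2–3 6, 1–2 11] → take 2–3 (6); add 3.
Step 2: frontier [1–2 11, 3–5 8, 3–6 15] → take 3–5 (8); add 5.
Step 3: frontier [1–2 11, 3–6 15, 4–5 2, 5–6 16] → take 4–5 (2); add 4.
Step 4: frontier [1–2 11, 3–6 15, 1–4 4, 0–4 11, 5–6 16] → take 1–4 (4); add 1.
Step 5: frontier [3–6 15, 0–4 11, 5–6 16] → take 0–4 (11); add 0.
Step 6: frontier [3–6 15, 5–6 16] → take 3–6 (15); add 6.
Vertex order: 2, 3, 5, 4, 1, 0, 6. The 5th vertex is 1.

1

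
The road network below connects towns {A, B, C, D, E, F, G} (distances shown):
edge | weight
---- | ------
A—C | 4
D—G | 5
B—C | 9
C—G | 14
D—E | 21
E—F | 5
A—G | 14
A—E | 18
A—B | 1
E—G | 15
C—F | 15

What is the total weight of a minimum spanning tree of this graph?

Sort edges by weight, then run Kruskal:
A—B (1): add. Components now {A,B} {C} {D} {E} {F} {G}
A—C (4): add. Components now {A,B,C} {D} {E} {F} {G}
D—G (5): add. Components now {A,B,C} {D,G} {E} {F}
E—F (5): add. Components now {A,B,C} {D,G} {E,F}
B—C (9): skip — B and C already connected.
A—G (14): add. Components now {A,B,C,D,G} {E,F}
C—G (14): skip — C and G already connected.
C—F (15): add. Components now {A,B,C,D,E,F,G}
MST edges: A—B, A—C, D—G, E—F, A—G, C—F; total weight 1+4+5+5+14+15 = 44.

44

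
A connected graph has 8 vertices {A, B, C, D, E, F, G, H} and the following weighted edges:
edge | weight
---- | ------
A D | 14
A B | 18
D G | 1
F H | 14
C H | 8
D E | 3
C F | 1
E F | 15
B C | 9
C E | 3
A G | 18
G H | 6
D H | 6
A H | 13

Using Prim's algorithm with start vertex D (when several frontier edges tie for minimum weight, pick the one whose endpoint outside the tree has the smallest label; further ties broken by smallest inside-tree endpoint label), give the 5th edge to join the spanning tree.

D-H

Prim's algorithm from D:
Step 1: cheapest edge leaving the tree is D G (1); add G.
Step 2: cheapest edge leaving the tree is D E (3); add E.
Step 3: cheapest edge leaving the tree is C E (3); add C.
Step 4: cheapest edge leaving the tree is C F (1); add F.
Step 5: cheapest edge leaving the tree is D H (6); add H.
Step 6: cheapest edge leaving the tree is B C (9); add B.
Step 7: cheapest edge leaving the tree is A H (13); add A.
The 5th edge added is D H.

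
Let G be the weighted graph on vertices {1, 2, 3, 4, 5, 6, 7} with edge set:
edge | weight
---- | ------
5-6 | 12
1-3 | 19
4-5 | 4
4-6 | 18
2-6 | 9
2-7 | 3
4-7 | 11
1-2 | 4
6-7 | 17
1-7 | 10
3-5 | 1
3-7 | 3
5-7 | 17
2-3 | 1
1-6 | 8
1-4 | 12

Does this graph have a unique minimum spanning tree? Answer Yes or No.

Kruskal: consider edges lightest-first.
2-3 (1): add. Components now {1} {2,3} {4} {5} {6} {7}
3-5 (1): add. Components now {1} {2,3,5} {4} {6} {7}
2-7 (3): add. Components now {1} {2,3,5,7} {4} {6}
3-7 (3): skip — 3 and 7 already connected.
1-2 (4): add. Components now {1,2,3,5,7} {4} {6}
4-5 (4): add. Components now {1,2,3,4,5,7} {6}
1-6 (8): add. Components now {1,2,3,4,5,6,7}
Non-tree edge 3-7 has weight 3, equal to the heaviest edge on its tree cycle — swapping gives another MST of the same weight. Not unique.

No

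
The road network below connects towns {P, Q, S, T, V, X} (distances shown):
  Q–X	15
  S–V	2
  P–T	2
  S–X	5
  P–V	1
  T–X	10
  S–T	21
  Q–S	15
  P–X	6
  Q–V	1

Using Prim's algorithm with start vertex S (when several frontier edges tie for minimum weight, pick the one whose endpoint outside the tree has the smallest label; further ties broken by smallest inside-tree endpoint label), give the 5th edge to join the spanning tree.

S-X

Prim, starting at S.
Step 1: frontier [S–V 2, S–X 5, Q–S 15, S–T 21] → take S–V (2); add V.
Step 2: frontier [S–X 5, Q–S 15, S–T 21, P–V 1, Q–V 1] → take P–V (1); add P.
Step 3: frontier [P–T 2, P–X 6, S–X 5, Q–S 15, S–T 21, Q–V 1] → take Q–V (1); add Q.
Step 4: frontier [P–T 2, P–X 6, Q–X 15, S–X 5, S–T 21] → take P–T (2); add T.
Step 5: frontier [P–X 6, Q–X 15, S–X 5, T–X 10] → take S–X (5); add X.
The 5th edge added is S–X.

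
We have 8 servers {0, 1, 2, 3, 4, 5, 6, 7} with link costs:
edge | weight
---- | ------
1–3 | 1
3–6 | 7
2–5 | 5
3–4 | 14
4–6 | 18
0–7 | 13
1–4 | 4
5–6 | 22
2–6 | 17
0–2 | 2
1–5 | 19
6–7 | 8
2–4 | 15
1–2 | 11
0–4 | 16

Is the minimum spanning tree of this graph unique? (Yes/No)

Kruskal's algorithm — process edges by increasing weight (ties by edge label):
1–3 (1): add — endpoints in different components.
0–2 (2): add — endpoints in different components.
1–4 (4): add — endpoints in different components.
2–5 (5): add — endpoints in different components.
3–6 (7): add — endpoints in different components.
6–7 (8): add — endpoints in different components.
1–2 (11): add — endpoints in different components.
Every non-tree edge has weight strictly greater than the heaviest edge on the tree path between its endpoints, so the MST is unique.

Yes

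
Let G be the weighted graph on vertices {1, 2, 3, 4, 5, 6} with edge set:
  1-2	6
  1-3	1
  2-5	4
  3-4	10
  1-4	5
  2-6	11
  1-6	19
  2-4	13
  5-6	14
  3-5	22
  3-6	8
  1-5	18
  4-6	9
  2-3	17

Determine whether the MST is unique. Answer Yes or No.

Yes

Sort edges by weight, then run Kruskal:
1-3 (1): add. Components now {1,3} {2} {4} {5} {6}
2-5 (4): add. Components now {1,3} {2,5} {4} {6}
1-4 (5): add. Components now {1,3,4} {2,5} {6}
1-2 (6): add. Components now {1,2,3,4,5} {6}
3-6 (8): add. Components now {1,2,3,4,5,6}
Every non-tree edge has weight strictly greater than the heaviest edge on the tree path between its endpoints, so the MST is unique.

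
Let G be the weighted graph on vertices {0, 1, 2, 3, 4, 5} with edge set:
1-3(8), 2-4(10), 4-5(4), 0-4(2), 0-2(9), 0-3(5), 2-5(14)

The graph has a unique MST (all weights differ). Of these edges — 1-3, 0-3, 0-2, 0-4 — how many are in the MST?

4

Kruskal: consider edges lightest-first.
0-4 (2): add. Components now {0,4} {1} {2} {3} {5}
4-5 (4): add. Components now {0,4,5} {1} {2} {3}
0-3 (5): add. Components now {0,3,4,5} {1} {2}
1-3 (8): add. Components now {0,1,3,4,5} {2}
0-2 (9): add. Components now {0,1,2,3,4,5}
MST edge set: {0-4, 4-5, 0-3, 1-3, 0-2}.
Of the listed edges, {1-3, 0-3, 0-2, 0-4} are in the MST → 4.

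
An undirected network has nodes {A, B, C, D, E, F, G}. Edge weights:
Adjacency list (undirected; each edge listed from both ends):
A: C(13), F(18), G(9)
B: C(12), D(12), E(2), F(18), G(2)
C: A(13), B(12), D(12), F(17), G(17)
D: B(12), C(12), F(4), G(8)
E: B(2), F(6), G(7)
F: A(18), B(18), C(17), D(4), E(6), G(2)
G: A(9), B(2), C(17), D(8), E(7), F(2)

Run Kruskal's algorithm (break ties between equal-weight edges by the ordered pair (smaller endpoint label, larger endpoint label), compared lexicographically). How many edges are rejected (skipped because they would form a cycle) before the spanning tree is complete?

Sort edges by weight, then run Kruskal:
B—E (2): add — endpoints in different components.
B—G (2): add — endpoints in different components.
F—G (2): add — endpoints in different components.
D—F (4): add — endpoints in different components.
E—F (6): skip — E and F already connected.
E—G (7): skip — E and G already connected.
D—G (8): skip — D and G already connected.
A—G (9): add — endpoints in different components.
B—C (12): add — endpoints in different components.
Edges rejected before the tree was complete: 3.

3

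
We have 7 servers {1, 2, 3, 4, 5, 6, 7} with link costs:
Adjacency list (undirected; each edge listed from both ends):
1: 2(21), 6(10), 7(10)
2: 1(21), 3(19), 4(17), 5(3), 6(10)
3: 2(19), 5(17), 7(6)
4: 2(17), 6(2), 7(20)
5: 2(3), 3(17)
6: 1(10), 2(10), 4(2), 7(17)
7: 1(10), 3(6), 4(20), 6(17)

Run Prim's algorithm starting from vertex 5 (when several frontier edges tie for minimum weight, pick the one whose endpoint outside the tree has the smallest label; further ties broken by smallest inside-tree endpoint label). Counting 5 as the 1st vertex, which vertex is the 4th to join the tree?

Prim's algorithm from 5:
Step 1: frontier [2 5 3, 3 5 17] → take 2 5 (3); add 2.
Step 2: frontier [2 6 10, 2 4 17, 2 3 19, 1 2 21, 3 5 17] → take 2 6 (10); add 6.
Step 3: frontier [2 4 17, 2 3 19, 1 2 21, 3 5 17, 4 6 2, 1 6 10, 6 7 17] → take 4 6 (2); add 4.
Step 4: frontier [2 3 19, 1 2 21, 4 7 20, 3 5 17, 1 6 10, 6 7 17] → take 1 6 (10); add 1.
Step 5: frontier [1 7 10, 2 3 19, 4 7 20, 3 5 17, 6 7 17] → take 1 7 (10); add 7.
Step 6: frontier [2 3 19, 3 5 17, 3 7 6] → take 3 7 (6); add 3.
Vertex order: 5, 2, 6, 4, 1, 7, 3. The 4th vertex is 4.

4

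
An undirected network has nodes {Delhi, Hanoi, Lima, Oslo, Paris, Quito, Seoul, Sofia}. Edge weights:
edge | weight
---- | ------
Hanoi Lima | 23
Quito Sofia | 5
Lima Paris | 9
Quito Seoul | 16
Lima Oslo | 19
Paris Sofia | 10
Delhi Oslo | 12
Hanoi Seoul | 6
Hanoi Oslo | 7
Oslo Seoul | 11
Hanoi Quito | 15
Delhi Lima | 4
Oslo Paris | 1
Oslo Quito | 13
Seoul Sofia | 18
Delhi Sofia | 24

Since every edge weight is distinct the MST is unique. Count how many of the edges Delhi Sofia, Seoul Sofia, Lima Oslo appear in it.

Sort edges by weight, then run Kruskal:
Oslo Paris (1): add — endpoints in different components.
Delhi Lima (4): add — endpoints in different components.
Quito Sofia (5): add — endpoints in different components.
Hanoi Seoul (6): add — endpoints in different components.
Hanoi Oslo (7): add — endpoints in different components.
Lima Paris (9): add — endpoints in different components.
Paris Sofia (10): add — endpoints in different components.
MST edge set: {Oslo Paris, Delhi Lima, Quito Sofia, Hanoi Seoul, Hanoi Oslo, Lima Paris, Paris Sofia}.
Of the listed edges, {} are in the MST → 0.

0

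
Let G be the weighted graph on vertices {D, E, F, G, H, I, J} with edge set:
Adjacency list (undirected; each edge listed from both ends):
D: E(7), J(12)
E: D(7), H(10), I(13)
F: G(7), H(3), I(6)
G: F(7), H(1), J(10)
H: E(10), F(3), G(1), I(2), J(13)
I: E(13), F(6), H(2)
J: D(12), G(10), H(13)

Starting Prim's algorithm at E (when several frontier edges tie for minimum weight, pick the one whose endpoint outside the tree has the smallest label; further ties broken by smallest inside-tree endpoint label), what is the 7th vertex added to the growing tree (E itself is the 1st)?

J

Grow the tree from E using Prim:
Step 1: cheapest edge leaving the tree is D-E (7); add D.
Step 2: cheapest edge leaving the tree is E-H (10); add H.
Step 3: cheapest edge leaving the tree is G-H (1); add G.
Step 4: cheapest edge leaving the tree is H-I (2); add I.
Step 5: cheapest edge leaving the tree is F-H (3); add F.
Step 6: cheapest edge leaving the tree is G-J (10); add J.
Vertex order: E, D, H, G, I, F, J. The 7th vertex is J.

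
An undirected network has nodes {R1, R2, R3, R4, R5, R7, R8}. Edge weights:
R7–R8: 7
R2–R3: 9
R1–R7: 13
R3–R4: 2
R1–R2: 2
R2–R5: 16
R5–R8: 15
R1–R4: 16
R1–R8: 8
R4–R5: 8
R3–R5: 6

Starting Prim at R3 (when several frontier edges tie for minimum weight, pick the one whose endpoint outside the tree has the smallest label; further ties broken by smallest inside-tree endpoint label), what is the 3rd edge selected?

R2-R3

Prim's algorithm from R3:
Step 1: frontier [R3–R4 2, R3–R5 6, R2–R3 9] → take R3–R4 (2); add R4.
Step 2: frontier [R3–R5 6, R2–R3 9, R4–R5 8, R1–R4 16] → take R3–R5 (6); add R5.
Step 3: frontier [R2–R3 9, R1–R4 16, R5–R8 15, R2–R5 16] → take R2–R3 (9); add R2.
Step 4: frontier [R1–R2 2, R1–R4 16, R5–R8 15] → take R1–R2 (2); add R1.
Step 5: frontier [R1–R8 8, R1–R7 13, R5–R8 15] → take R1–R8 (8); add R8.
Step 6: frontier [R1–R7 13, R7–R8 7] → take R7–R8 (7); add R7.
The 3rd edge added is R2–R3.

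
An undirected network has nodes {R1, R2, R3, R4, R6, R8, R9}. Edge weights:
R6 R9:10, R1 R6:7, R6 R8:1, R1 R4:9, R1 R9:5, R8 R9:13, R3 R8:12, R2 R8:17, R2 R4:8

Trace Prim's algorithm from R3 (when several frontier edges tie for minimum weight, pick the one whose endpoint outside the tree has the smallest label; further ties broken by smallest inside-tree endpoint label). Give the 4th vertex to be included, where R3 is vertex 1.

Prim, starting at R3.
Step 1: frontier [R3 R8 12] → take R3 R8 (12); add R8.
Step 2: frontier [R6 R8 1, R8 R9 13, R2 R8 17] → take R6 R8 (1); add R6.
Step 3: frontier [R1 R6 7, R6 R9 10, R8 R9 13, R2 R8 17] → take R1 R6 (7); add R1.
Step 4: frontier [R1 R9 5, R1 R4 9, R6 R9 10, R8 R9 13, R2 R8 17] → take R1 R9 (5); add R9.
Step 5: frontier [R1 R4 9, R2 R8 17] → take R1 R4 (9); add R4.
Step 6: frontier [R2 R4 8, R2 R8 17] → take R2 R4 (8); add R2.
Vertex order: R3, R8, R6, R1, R9, R4, R2. The 4th vertex is R1.

R1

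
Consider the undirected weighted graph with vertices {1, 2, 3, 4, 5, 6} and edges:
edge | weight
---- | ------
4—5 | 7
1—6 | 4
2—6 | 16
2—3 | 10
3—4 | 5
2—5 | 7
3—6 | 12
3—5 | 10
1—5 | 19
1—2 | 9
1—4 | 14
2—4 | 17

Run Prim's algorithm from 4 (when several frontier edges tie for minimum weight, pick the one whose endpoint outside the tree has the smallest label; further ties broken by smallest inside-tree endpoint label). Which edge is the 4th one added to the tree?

1-2

Prim's algorithm from 4:
Step 1: frontier [3—4 5, 4—5 7, 1—4 14, 2—4 17] → take 3—4 (5); add 3.
Step 2: frontier [2—3 10, 3—5 10, 3—6 12, 4—5 7, 1—4 14, 2—4 17] → take 4—5 (7); add 5.
Step 3: frontier [2—3 10, 3—6 12, 1—4 14, 2—4 17, 2—5 7, 1—5 19] → take 2—5 (7); add 2.
Step 4: frontier [1—2 9, 2—6 16, 3—6 12, 1—4 14, 1—5 19] → take 1—2 (9); add 1.
Step 5: frontier [1—6 4, 2—6 16, 3—6 12] → take 1—6 (4); add 6.
The 4th edge added is 1—2.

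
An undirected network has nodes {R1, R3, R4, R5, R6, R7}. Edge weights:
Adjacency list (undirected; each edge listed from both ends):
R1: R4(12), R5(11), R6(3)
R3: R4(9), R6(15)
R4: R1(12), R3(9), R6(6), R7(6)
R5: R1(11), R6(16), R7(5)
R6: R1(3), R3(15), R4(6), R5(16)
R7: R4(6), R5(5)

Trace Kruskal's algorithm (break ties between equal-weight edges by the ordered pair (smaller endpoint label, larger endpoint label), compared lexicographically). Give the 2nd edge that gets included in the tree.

Kruskal: consider edges lightest-first.
R1-R6 (3): add. Components now {R3} {R5} {R4} {R7} {R1,R6}
R5-R7 (5): add. Components now {R3} {R5,R7} {R4} {R1,R6}
R4-R6 (6): add. Components now {R3} {R5,R7} {R1,R4,R6}
R4-R7 (6): add. Components now {R3} {R1,R4,R5,R6,R7}
R3-R4 (9): add. Components now {R1,R3,R4,R5,R6,R7}
The 2nd edge added is R5-R7.

R5-R7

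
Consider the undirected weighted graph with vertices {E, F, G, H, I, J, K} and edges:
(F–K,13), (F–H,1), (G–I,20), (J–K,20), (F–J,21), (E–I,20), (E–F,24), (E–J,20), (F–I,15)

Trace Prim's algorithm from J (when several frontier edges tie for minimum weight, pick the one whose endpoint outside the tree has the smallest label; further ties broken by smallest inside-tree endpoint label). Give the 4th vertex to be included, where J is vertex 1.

F

Prim, starting at J.
Step 1: frontier [E–J 20, J–K 20, F–J 21] → take E–J (20); add E.
Step 2: frontier [E–I 20, E–F 24, J–K 20, F–J 21] → take E–I (20); add I.
Step 3: frontier [E–F 24, F–I 15, G–I 20, J–K 20, F–J 21] → take F–I (15); add F.
Step 4: frontier [F–H 1, F–K 13, G–I 20, J–K 20] → take F–H (1); add H.
Step 5: frontier [F–K 13, G–I 20, J–K 20] → take F–K (13); add K.
Step 6: frontier [G–I 20] → take G–I (20); add G.
Vertex order: J, E, I, F, H, K, G. The 4th vertex is F.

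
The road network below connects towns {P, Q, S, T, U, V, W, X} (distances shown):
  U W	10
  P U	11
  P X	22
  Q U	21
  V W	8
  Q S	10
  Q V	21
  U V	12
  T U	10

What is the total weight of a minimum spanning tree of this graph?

Prim's algorithm from T:
Step 1: frontier [T U 10] → take T U (10); add U.
Step 2: frontier [U W 10, P U 11, U V 12, Q U 21] → take U W (10); add W.
Step 3: frontier [P U 11, U V 12, Q U 21, V W 8] → take V W (8); add V.
Step 4: frontier [P U 11, Q U 21, Q V 21] → take P U (11); add P.
Step 5: frontier [P X 22, Q U 21, Q V 21] → take Q U (21); add Q.
Step 6: frontier [P X 22, Q S 10] → take Q S (10); add S.
Step 7: frontier [P X 22] → take P X (22); add X.
MST edges: T U, U W, V W, P U, Q U, Q S, P X; total weight 10+10+8+11+21+10+22 = 92.

92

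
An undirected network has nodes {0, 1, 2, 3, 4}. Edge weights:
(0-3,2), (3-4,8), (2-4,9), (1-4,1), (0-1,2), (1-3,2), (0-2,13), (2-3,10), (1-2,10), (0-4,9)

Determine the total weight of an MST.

14

Sort edges by weight, then run Kruskal:
1-4 (1): add — endpoints in different components.
0-1 (2): add — endpoints in different components.
0-3 (2): add — endpoints in different components.
1-3 (2): skip — 1 and 3 already connected.
3-4 (8): skip — 3 and 4 already connected.
0-4 (9): skip — 0 and 4 already connected.
2-4 (9): add — endpoints in different components.
MST edges: 1-4, 0-1, 0-3, 2-4; total weight 1+2+2+9 = 14.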